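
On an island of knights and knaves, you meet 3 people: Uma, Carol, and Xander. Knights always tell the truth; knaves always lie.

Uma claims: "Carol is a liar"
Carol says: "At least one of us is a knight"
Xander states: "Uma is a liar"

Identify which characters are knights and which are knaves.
Uma is a knave.
Carol is a knight.
Xander is a knight.

Verification:
- Uma (knave) says "Carol is a liar" - this is FALSE (a lie) because Carol is a knight.
- Carol (knight) says "At least one of us is a knight" - this is TRUE because Carol and Xander are knights.
- Xander (knight) says "Uma is a liar" - this is TRUE because Uma is a knave.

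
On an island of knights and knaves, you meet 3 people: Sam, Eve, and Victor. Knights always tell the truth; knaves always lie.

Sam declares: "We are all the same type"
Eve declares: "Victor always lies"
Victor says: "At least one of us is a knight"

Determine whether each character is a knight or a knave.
Sam is a knave.
Eve is a knave.
Victor is a knight.

Verification:
- Sam (knave) says "We are all the same type" - this is FALSE (a lie) because Victor is a knight and Sam and Eve are knaves.
- Eve (knave) says "Victor always lies" - this is FALSE (a lie) because Victor is a knight.
- Victor (knight) says "At least one of us is a knight" - this is TRUE because Victor is a knight.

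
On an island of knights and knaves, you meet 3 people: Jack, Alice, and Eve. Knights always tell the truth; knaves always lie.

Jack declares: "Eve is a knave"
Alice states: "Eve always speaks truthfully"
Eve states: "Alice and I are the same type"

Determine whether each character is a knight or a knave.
Jack is a knave.
Alice is a knight.
Eve is a knight.

Verification:
- Jack (knave) says "Eve is a knave" - this is FALSE (a lie) because Eve is a knight.
- Alice (knight) says "Eve always speaks truthfully" - this is TRUE because Eve is a knight.
- Eve (knight) says "Alice and I are the same type" - this is TRUE because Eve is a knight and Alice is a knight.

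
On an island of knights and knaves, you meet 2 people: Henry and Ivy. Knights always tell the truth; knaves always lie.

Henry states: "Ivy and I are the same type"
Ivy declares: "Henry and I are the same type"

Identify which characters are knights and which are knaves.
Henry is a knight.
Ivy is a knight.

Verification:
- Henry (knight) says "Ivy and I are the same type" - this is TRUE because Henry is a knight and Ivy is a knight.
- Ivy (knight) says "Henry and I are the same type" - this is TRUE because Ivy is a knight and Henry is a knight.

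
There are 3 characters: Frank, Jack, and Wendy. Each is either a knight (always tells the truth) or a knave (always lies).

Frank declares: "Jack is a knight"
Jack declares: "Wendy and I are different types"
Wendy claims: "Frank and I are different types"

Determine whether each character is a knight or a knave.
Frank is a knave.
Jack is a knave.
Wendy is a knave.

Verification:
- Frank (knave) says "Jack is a knight" - this is FALSE (a lie) because Jack is a knave.
- Jack (knave) says "Wendy and I are different types" - this is FALSE (a lie) because Jack is a knave and Wendy is a knave.
- Wendy (knave) says "Frank and I are different types" - this is FALSE (a lie) because Wendy is a knave and Frank is a knave.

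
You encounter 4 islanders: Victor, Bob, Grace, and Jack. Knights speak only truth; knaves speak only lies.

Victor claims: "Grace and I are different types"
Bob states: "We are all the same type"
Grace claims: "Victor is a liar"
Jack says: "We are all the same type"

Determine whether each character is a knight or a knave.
Victor is a knight.
Bob is a knave.
Grace is a knave.
Jack is a knave.

Verification:
- Victor (knight) says "Grace and I are different types" - this is TRUE because Victor is a knight and Grace is a knave.
- Bob (knave) says "We are all the same type" - this is FALSE (a lie) because Victor is a knight and Bob, Grace, and Jack are knaves.
- Grace (knave) says "Victor is a liar" - this is FALSE (a lie) because Victor is a knight.
- Jack (knave) says "We are all the same type" - this is FALSE (a lie) because Victor is a knight and Bob, Grace, and Jack are knaves.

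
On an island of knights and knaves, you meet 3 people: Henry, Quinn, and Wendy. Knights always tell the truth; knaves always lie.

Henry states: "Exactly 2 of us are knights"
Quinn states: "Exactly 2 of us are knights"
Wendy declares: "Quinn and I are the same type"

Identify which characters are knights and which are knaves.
Henry is a knight.
Quinn is a knight.
Wendy is a knave.

Verification:
- Henry (knight) says "Exactly 2 of us are knights" - this is TRUE because there are 2 knights.
- Quinn (knight) says "Exactly 2 of us are knights" - this is TRUE because there are 2 knights.
- Wendy (knave) says "Quinn and I are the same type" - this is FALSE (a lie) because Wendy is a knave and Quinn is a knight.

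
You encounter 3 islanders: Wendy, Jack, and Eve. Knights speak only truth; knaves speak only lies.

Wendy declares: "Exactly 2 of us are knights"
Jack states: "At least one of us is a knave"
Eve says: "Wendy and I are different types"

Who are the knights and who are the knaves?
Wendy is a knave.
Jack is a knight.
Eve is a knave.

Verification:
- Wendy (knave) says "Exactly 2 of us are knights" - this is FALSE (a lie) because there are 1 knights.
- Jack (knight) says "At least one of us is a knave" - this is TRUE because Wendy and Eve are knaves.
- Eve (knave) says "Wendy and I are different types" - this is FALSE (a lie) because Eve is a knave and Wendy is a knave.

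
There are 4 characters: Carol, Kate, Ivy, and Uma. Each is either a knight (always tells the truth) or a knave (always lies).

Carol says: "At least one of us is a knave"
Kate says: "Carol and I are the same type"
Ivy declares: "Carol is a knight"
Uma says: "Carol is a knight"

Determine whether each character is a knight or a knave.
Carol is a knight.
Kate is a knave.
Ivy is a knight.
Uma is a knight.

Verification:
- Carol (knight) says "At least one of us is a knave" - this is TRUE because Kate is a knave.
- Kate (knave) says "Carol and I are the same type" - this is FALSE (a lie) because Kate is a knave and Carol is a knight.
- Ivy (knight) says "Carol is a knight" - this is TRUE because Carol is a knight.
- Uma (knight) says "Carol is a knight" - this is TRUE because Carol is a knight.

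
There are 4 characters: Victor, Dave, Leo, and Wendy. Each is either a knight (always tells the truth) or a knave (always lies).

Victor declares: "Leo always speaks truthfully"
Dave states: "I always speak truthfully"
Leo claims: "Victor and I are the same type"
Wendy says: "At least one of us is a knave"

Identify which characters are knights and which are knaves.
Victor is a knight.
Dave is a knave.
Leo is a knight.
Wendy is a knight.

Verification:
- Victor (knight) says "Leo always speaks truthfully" - this is TRUE because Leo is a knight.
- Dave (knave) says "I always speak truthfully" - this is FALSE (a lie) because Dave is a knave.
- Leo (knight) says "Victor and I are the same type" - this is TRUE because Leo is a knight and Victor is a knight.
- Wendy (knight) says "At least one of us is a knave" - this is TRUE because Dave is a knave.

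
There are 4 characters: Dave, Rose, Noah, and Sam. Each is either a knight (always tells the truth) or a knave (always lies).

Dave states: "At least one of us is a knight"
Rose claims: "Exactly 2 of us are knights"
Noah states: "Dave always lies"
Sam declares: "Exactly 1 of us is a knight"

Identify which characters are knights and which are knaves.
Dave is a knight.
Rose is a knight.
Noah is a knave.
Sam is a knave.

Verification:
- Dave (knight) says "At least one of us is a knight" - this is TRUE because Dave and Rose are knights.
- Rose (knight) says "Exactly 2 of us are knights" - this is TRUE because there are 2 knights.
- Noah (knave) says "Dave always lies" - this is FALSE (a lie) because Dave is a knight.
- Sam (knave) says "Exactly 1 of us is a knight" - this is FALSE (a lie) because there are 2 knights.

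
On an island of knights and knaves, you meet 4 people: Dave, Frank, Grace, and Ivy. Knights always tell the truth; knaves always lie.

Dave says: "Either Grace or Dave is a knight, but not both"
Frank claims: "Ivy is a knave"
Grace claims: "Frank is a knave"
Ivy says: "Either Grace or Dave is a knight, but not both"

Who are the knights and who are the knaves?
Dave is a knave.
Frank is a knight.
Grace is a knave.
Ivy is a knave.

Verification:
- Dave (knave) says "Either Grace or Dave is a knight, but not both" - this is FALSE (a lie) because Grace is a knave and Dave is a knave.
- Frank (knight) says "Ivy is a knave" - this is TRUE because Ivy is a knave.
- Grace (knave) says "Frank is a knave" - this is FALSE (a lie) because Frank is a knight.
- Ivy (knave) says "Either Grace or Dave is a knight, but not both" - this is FALSE (a lie) because Grace is a knave and Dave is a knave.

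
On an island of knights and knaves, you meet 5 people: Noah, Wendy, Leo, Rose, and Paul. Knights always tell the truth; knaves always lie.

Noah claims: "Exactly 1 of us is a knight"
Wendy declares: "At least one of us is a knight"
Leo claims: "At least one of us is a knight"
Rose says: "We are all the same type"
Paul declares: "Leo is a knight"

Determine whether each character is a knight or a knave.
Noah is a knave.
Wendy is a knight.
Leo is a knight.
Rose is a knave.
Paul is a knight.

Verification:
- Noah (knave) says "Exactly 1 of us is a knight" - this is FALSE (a lie) because there are 3 knights.
- Wendy (knight) says "At least one of us is a knight" - this is TRUE because Wendy, Leo, and Paul are knights.
- Leo (knight) says "At least one of us is a knight" - this is TRUE because Wendy, Leo, and Paul are knights.
- Rose (knave) says "We are all the same type" - this is FALSE (a lie) because Wendy, Leo, and Paul are knights and Noah and Rose are knaves.
- Paul (knight) says "Leo is a knight" - this is TRUE because Leo is a knight.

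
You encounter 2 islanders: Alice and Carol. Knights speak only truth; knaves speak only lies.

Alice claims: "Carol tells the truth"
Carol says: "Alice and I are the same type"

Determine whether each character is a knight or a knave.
Alice is a knight.
Carol is a knight.

Verification:
- Alice (knight) says "Carol tells the truth" - this is TRUE because Carol is a knight.
- Carol (knight) says "Alice and I are the same type" - this is TRUE because Carol is a knight and Alice is a knight.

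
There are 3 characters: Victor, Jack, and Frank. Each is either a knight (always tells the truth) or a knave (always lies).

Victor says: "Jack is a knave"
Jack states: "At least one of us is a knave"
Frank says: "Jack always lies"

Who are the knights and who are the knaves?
Victor is a knave.
Jack is a knight.
Frank is a knave.

Verification:
- Victor (knave) says "Jack is a knave" - this is FALSE (a lie) because Jack is a knight.
- Jack (knight) says "At least one of us is a knave" - this is TRUE because Victor and Frank are knaves.
- Frank (knave) says "Jack always lies" - this is FALSE (a lie) because Jack is a knight.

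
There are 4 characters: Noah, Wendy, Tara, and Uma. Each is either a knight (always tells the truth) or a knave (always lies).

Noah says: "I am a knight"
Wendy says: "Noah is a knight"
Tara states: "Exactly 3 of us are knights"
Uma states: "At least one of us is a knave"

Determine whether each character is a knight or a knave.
Noah is a knave.
Wendy is a knave.
Tara is a knave.
Uma is a knight.

Verification:
- Noah (knave) says "I am a knight" - this is FALSE (a lie) because Noah is a knave.
- Wendy (knave) says "Noah is a knight" - this is FALSE (a lie) because Noah is a knave.
- Tara (knave) says "Exactly 3 of us are knights" - this is FALSE (a lie) because there are 1 knights.
- Uma (knight) says "At least one of us is a knave" - this is TRUE because Noah, Wendy, and Tara are knaves.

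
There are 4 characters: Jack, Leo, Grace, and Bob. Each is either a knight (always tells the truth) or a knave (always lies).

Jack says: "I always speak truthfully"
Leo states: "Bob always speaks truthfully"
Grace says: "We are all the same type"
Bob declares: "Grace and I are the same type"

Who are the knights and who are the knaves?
Jack is a knight.
Leo is a knight.
Grace is a knight.
Bob is a knight.

Verification:
- Jack (knight) says "I always speak truthfully" - this is TRUE because Jack is a knight.
- Leo (knight) says "Bob always speaks truthfully" - this is TRUE because Bob is a knight.
- Grace (knight) says "We are all the same type" - this is TRUE because Jack, Leo, Grace, and Bob are knights.
- Bob (knight) says "Grace and I are the same type" - this is TRUE because Bob is a knight and Grace is a knight.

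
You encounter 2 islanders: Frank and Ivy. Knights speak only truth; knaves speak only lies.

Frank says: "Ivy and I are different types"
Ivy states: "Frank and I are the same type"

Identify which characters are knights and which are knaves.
Frank is a knight.
Ivy is a knave.

Verification:
- Frank (knight) says "Ivy and I are different types" - this is TRUE because Frank is a knight and Ivy is a knave.
- Ivy (knave) says "Frank and I are the same type" - this is FALSE (a lie) because Ivy is a knave and Frank is a knight.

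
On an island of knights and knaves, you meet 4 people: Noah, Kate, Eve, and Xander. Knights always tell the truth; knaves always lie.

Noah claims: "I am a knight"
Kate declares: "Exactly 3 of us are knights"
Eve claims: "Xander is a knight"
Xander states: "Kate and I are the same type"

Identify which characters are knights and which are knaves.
Noah is a knave.
Kate is a knight.
Eve is a knight.
Xander is a knight.

Verification:
- Noah (knave) says "I am a knight" - this is FALSE (a lie) because Noah is a knave.
- Kate (knight) says "Exactly 3 of us are knights" - this is TRUE because there are 3 knights.
- Eve (knight) says "Xander is a knight" - this is TRUE because Xander is a knight.
- Xander (knight) says "Kate and I are the same type" - this is TRUE because Xander is a knight and Kate is a knight.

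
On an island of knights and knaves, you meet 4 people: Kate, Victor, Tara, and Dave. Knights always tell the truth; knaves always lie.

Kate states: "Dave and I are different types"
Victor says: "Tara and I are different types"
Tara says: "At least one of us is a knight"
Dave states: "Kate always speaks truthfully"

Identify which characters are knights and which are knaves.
Kate is a knave.
Victor is a knave.
Tara is a knave.
Dave is a knave.

Verification:
- Kate (knave) says "Dave and I are different types" - this is FALSE (a lie) because Kate is a knave and Dave is a knave.
- Victor (knave) says "Tara and I are different types" - this is FALSE (a lie) because Victor is a knave and Tara is a knave.
- Tara (knave) says "At least one of us is a knight" - this is FALSE (a lie) because no one is a knight.
- Dave (knave) says "Kate always speaks truthfully" - this is FALSE (a lie) because Kate is a knave.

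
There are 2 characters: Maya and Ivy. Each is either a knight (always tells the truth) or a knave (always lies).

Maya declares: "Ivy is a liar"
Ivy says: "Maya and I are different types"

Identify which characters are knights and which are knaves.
Maya is a knave.
Ivy is a knight.

Verification:
- Maya (knave) says "Ivy is a liar" - this is FALSE (a lie) because Ivy is a knight.
- Ivy (knight) says "Maya and I are different types" - this is TRUE because Ivy is a knight and Maya is a knave.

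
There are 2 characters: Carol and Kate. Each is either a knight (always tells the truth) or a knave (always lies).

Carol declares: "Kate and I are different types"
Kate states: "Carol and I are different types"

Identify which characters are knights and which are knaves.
Carol is a knave.
Kate is a knave.

Verification:
- Carol (knave) says "Kate and I are different types" - this is FALSE (a lie) because Carol is a knave and Kate is a knave.
- Kate (knave) says "Carol and I are different types" - this is FALSE (a lie) because Kate is a knave and Carol is a knave.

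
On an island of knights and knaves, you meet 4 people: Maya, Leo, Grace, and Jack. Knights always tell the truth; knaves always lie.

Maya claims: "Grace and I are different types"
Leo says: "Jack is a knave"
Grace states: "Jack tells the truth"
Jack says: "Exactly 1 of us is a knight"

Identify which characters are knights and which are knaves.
Maya is a knight.
Leo is a knight.
Grace is a knave.
Jack is a knave.

Verification:
- Maya (knight) says "Grace and I are different types" - this is TRUE because Maya is a knight and Grace is a knave.
- Leo (knight) says "Jack is a knave" - this is TRUE because Jack is a knave.
- Grace (knave) says "Jack tells the truth" - this is FALSE (a lie) because Jack is a knave.
- Jack (knave) says "Exactly 1 of us is a knight" - this is FALSE (a lie) because there are 2 knights.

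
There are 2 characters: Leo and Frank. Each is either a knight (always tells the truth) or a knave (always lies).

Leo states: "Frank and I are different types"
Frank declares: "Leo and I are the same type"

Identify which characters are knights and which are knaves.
Leo is a knight.
Frank is a knave.

Verification:
- Leo (knight) says "Frank and I are different types" - this is TRUE because Leo is a knight and Frank is a knave.
- Frank (knave) says "Leo and I are the same type" - this is FALSE (a lie) because Frank is a knave and Leo is a knight.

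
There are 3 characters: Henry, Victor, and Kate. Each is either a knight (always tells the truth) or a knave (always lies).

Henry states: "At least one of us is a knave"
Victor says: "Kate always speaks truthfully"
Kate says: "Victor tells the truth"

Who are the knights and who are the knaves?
Henry is a knight.
Victor is a knave.
Kate is a knave.

Verification:
- Henry (knight) says "At least one of us is a knave" - this is TRUE because Victor and Kate are knaves.
- Victor (knave) says "Kate always speaks truthfully" - this is FALSE (a lie) because Kate is a knave.
- Kate (knave) says "Victor tells the truth" - this is FALSE (a lie) because Victor is a knave.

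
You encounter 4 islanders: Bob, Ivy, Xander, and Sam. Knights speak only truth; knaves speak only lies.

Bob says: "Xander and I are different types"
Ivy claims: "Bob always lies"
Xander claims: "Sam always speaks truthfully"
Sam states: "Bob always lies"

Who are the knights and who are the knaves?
Bob is a knight.
Ivy is a knave.
Xander is a knave.
Sam is a knave.

Verification:
- Bob (knight) says "Xander and I are different types" - this is TRUE because Bob is a knight and Xander is a knave.
- Ivy (knave) says "Bob always lies" - this is FALSE (a lie) because Bob is a knight.
- Xander (knave) says "Sam always speaks truthfully" - this is FALSE (a lie) because Sam is a knave.
- Sam (knave) says "Bob always lies" - this is FALSE (a lie) because Bob is a knight.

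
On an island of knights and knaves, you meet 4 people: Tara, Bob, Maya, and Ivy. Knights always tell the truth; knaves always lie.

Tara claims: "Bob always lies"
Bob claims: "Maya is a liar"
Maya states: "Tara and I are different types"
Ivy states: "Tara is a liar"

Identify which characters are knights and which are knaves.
Tara is a knave.
Bob is a knight.
Maya is a knave.
Ivy is a knight.

Verification:
- Tara (knave) says "Bob always lies" - this is FALSE (a lie) because Bob is a knight.
- Bob (knight) says "Maya is a liar" - this is TRUE because Maya is a knave.
- Maya (knave) says "Tara and I are different types" - this is FALSE (a lie) because Maya is a knave and Tara is a knave.
- Ivy (knight) says "Tara is a liar" - this is TRUE because Tara is a knave.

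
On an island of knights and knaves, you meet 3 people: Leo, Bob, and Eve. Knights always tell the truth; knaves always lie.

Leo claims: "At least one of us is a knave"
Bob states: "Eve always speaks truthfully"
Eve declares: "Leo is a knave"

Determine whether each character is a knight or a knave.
Leo is a knight.
Bob is a knave.
Eve is a knave.

Verification:
- Leo (knight) says "At least one of us is a knave" - this is TRUE because Bob and Eve are knaves.
- Bob (knave) says "Eve always speaks truthfully" - this is FALSE (a lie) because Eve is a knave.
- Eve (knave) says "Leo is a knave" - this is FALSE (a lie) because Leo is a knight.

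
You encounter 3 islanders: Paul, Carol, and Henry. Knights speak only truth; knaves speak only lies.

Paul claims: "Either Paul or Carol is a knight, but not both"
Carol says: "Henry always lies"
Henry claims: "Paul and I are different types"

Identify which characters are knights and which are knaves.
Paul is a knave.
Carol is a knave.
Henry is a knight.

Verification:
- Paul (knave) says "Either Paul or Carol is a knight, but not both" - this is FALSE (a lie) because Paul is a knave and Carol is a knave.
- Carol (knave) says "Henry always lies" - this is FALSE (a lie) because Henry is a knight.
- Henry (knight) says "Paul and I are different types" - this is TRUE because Henry is a knight and Paul is a knave.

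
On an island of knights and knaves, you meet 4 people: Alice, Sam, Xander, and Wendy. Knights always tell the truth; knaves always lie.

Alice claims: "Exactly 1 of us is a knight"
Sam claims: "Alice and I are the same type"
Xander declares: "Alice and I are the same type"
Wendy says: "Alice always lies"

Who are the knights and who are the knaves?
Alice is a knight.
Sam is a knave.
Xander is a knave.
Wendy is a knave.

Verification:
- Alice (knight) says "Exactly 1 of us is a knight" - this is TRUE because there are 1 knights.
- Sam (knave) says "Alice and I are the same type" - this is FALSE (a lie) because Sam is a knave and Alice is a knight.
- Xander (knave) says "Alice and I are the same type" - this is FALSE (a lie) because Xander is a knave and Alice is a knight.
- Wendy (knave) says "Alice always lies" - this is FALSE (a lie) because Alice is a knight.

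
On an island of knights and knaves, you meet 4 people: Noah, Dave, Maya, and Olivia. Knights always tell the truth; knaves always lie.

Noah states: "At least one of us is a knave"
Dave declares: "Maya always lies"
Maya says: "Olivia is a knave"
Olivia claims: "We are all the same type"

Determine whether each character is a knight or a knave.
Noah is a knight.
Dave is a knave.
Maya is a knight.
Olivia is a knave.

Verification:
- Noah (knight) says "At least one of us is a knave" - this is TRUE because Dave and Olivia are knaves.
- Dave (knave) says "Maya always lies" - this is FALSE (a lie) because Maya is a knight.
- Maya (knight) says "Olivia is a knave" - this is TRUE because Olivia is a knave.
- Olivia (knave) says "We are all the same type" - this is FALSE (a lie) because Noah and Maya are knights and Dave and Olivia are knaves.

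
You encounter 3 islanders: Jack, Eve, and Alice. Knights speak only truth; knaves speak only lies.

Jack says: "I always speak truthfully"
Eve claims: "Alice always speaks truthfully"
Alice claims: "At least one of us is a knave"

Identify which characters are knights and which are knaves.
Jack is a knave.
Eve is a knight.
Alice is a knight.

Verification:
- Jack (knave) says "I always speak truthfully" - this is FALSE (a lie) because Jack is a knave.
- Eve (knight) says "Alice always speaks truthfully" - this is TRUE because Alice is a knight.
- Alice (knight) says "At least one of us is a knave" - this is TRUE because Jack is a knave.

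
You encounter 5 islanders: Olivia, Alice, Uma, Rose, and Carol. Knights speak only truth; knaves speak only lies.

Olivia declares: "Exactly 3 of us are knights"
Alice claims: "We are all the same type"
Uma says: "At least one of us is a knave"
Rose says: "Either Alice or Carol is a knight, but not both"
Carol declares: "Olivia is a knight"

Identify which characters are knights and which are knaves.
Olivia is a knave.
Alice is a knave.
Uma is a knight.
Rose is a knave.
Carol is a knave.

Verification:
- Olivia (knave) says "Exactly 3 of us are knights" - this is FALSE (a lie) because there are 1 knights.
- Alice (knave) says "We are all the same type" - this is FALSE (a lie) because Uma is a knight and Olivia, Alice, Rose, and Carol are knaves.
- Uma (knight) says "At least one of us is a knave" - this is TRUE because Olivia, Alice, Rose, and Carol are knaves.
- Rose (knave) says "Either Alice or Carol is a knight, but not both" - this is FALSE (a lie) because Alice is a knave and Carol is a knave.
- Carol (knave) says "Olivia is a knight" - this is FALSE (a lie) because Olivia is a knave.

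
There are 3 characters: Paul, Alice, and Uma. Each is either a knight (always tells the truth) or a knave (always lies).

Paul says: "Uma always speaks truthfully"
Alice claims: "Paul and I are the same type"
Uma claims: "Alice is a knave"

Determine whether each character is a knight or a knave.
Paul is a knight.
Alice is a knave.
Uma is a knight.

Verification:
- Paul (knight) says "Uma always speaks truthfully" - this is TRUE because Uma is a knight.
- Alice (knave) says "Paul and I are the same type" - this is FALSE (a lie) because Alice is a knave and Paul is a knight.
- Uma (knight) says "Alice is a knave" - this is TRUE because Alice is a knave.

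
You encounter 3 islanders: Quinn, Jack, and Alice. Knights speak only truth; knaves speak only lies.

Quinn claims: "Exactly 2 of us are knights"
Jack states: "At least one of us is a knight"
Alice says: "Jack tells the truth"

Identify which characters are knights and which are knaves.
Quinn is a knave.
Jack is a knave.
Alice is a knave.

Verification:
- Quinn (knave) says "Exactly 2 of us are knights" - this is FALSE (a lie) because there are 0 knights.
- Jack (knave) says "At least one of us is a knight" - this is FALSE (a lie) because no one is a knight.
- Alice (knave) says "Jack tells the truth" - this is FALSE (a lie) because Jack is a knave.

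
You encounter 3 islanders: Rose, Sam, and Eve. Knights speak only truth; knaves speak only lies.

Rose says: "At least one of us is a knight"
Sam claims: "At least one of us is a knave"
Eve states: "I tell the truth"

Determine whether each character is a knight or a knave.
Rose is a knight.
Sam is a knight.
Eve is a knave.

Verification:
- Rose (knight) says "At least one of us is a knight" - this is TRUE because Rose and Sam are knights.
- Sam (knight) says "At least one of us is a knave" - this is TRUE because Eve is a knave.
- Eve (knave) says "I tell the truth" - this is FALSE (a lie) because Eve is a knave.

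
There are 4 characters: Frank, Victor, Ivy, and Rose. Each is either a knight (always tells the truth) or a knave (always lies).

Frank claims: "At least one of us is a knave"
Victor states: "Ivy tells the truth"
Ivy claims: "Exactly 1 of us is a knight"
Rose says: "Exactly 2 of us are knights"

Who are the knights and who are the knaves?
Frank is a knight.
Victor is a knave.
Ivy is a knave.
Rose is a knight.

Verification:
- Frank (knight) says "At least one of us is a knave" - this is TRUE because Victor and Ivy are knaves.
- Victor (knave) says "Ivy tells the truth" - this is FALSE (a lie) because Ivy is a knave.
- Ivy (knave) says "Exactly 1 of us is a knight" - this is FALSE (a lie) because there are 2 knights.
- Rose (knight) says "Exactly 2 of us are knights" - this is TRUE because there are 2 knights.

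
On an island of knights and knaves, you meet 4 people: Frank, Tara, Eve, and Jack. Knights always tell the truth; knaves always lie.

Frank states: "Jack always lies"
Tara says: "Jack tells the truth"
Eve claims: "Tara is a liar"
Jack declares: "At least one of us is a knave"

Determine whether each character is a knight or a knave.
Frank is a knave.
Tara is a knight.
Eve is a knave.
Jack is a knight.

Verification:
- Frank (knave) says "Jack always lies" - this is FALSE (a lie) because Jack is a knight.
- Tara (knight) says "Jack tells the truth" - this is TRUE because Jack is a knight.
- Eve (knave) says "Tara is a liar" - this is FALSE (a lie) because Tara is a knight.
- Jack (knight) says "At least one of us is a knave" - this is TRUE because Frank and Eve are knaves.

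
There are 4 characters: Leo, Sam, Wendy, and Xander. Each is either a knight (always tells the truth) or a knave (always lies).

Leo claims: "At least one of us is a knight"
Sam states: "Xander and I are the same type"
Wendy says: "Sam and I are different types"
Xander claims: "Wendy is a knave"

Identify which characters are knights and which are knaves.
Leo is a knight.
Sam is a knave.
Wendy is a knave.
Xander is a knight.

Verification:
- Leo (knight) says "At least one of us is a knight" - this is TRUE because Leo and Xander are knights.
- Sam (knave) says "Xander and I are the same type" - this is FALSE (a lie) because Sam is a knave and Xander is a knight.
- Wendy (knave) says "Sam and I are different types" - this is FALSE (a lie) because Wendy is a knave and Sam is a knave.
- Xander (knight) says "Wendy is a knave" - this is TRUE because Wendy is a knave.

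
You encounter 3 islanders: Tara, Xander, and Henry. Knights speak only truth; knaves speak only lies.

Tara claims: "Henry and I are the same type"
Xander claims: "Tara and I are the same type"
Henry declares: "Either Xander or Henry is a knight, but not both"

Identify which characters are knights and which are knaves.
Tara is a knight.
Xander is a knave.
Henry is a knight.

Verification:
- Tara (knight) says "Henry and I are the same type" - this is TRUE because Tara is a knight and Henry is a knight.
- Xander (knave) says "Tara and I are the same type" - this is FALSE (a lie) because Xander is a knave and Tara is a knight.
- Henry (knight) says "Either Xander or Henry is a knight, but not both" - this is TRUE because Xander is a knave and Henry is a knight.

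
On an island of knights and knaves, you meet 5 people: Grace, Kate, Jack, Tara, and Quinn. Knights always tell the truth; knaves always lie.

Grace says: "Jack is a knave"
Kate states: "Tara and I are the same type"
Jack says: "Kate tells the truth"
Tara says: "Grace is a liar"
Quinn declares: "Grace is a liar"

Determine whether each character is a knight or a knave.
Grace is a knave.
Kate is a knight.
Jack is a knight.
Tara is a knight.
Quinn is a knight.

Verification:
- Grace (knave) says "Jack is a knave" - this is FALSE (a lie) because Jack is a knight.
- Kate (knight) says "Tara and I are the same type" - this is TRUE because Kate is a knight and Tara is a knight.
- Jack (knight) says "Kate tells the truth" - this is TRUE because Kate is a knight.
- Tara (knight) says "Grace is a liar" - this is TRUE because Grace is a knave.
- Quinn (knight) says "Grace is a liar" - this is TRUE because Grace is a knave.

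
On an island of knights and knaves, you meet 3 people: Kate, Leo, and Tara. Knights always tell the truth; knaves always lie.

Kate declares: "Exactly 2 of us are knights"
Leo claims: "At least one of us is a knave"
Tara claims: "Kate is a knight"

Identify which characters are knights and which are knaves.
Kate is a knave.
Leo is a knight.
Tara is a knave.

Verification:
- Kate (knave) says "Exactly 2 of us are knights" - this is FALSE (a lie) because there are 1 knights.
- Leo (knight) says "At least one of us is a knave" - this is TRUE because Kate and Tara are knaves.
- Tara (knave) says "Kate is a knight" - this is FALSE (a lie) because Kate is a knave.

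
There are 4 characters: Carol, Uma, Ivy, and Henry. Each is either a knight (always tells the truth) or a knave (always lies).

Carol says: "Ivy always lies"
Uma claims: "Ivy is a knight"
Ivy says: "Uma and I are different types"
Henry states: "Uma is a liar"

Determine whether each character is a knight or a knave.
Carol is a knight.
Uma is a knave.
Ivy is a knave.
Henry is a knight.

Verification:
- Carol (knight) says "Ivy always lies" - this is TRUE because Ivy is a knave.
- Uma (knave) says "Ivy is a knight" - this is FALSE (a lie) because Ivy is a knave.
- Ivy (knave) says "Uma and I are different types" - this is FALSE (a lie) because Ivy is a knave and Uma is a knave.
- Henry (knight) says "Uma is a liar" - this is TRUE because Uma is a knave.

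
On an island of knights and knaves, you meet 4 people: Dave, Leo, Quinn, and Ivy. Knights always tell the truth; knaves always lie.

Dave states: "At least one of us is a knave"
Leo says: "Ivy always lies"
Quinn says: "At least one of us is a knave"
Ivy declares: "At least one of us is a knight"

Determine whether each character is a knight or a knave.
Dave is a knight.
Leo is a knave.
Quinn is a knight.
Ivy is a knight.

Verification:
- Dave (knight) says "At least one of us is a knave" - this is TRUE because Leo is a knave.
- Leo (knave) says "Ivy always lies" - this is FALSE (a lie) because Ivy is a knight.
- Quinn (knight) says "At least one of us is a knave" - this is TRUE because Leo is a knave.
- Ivy (knight) says "At least one of us is a knight" - this is TRUE because Dave, Quinn, and Ivy are knights.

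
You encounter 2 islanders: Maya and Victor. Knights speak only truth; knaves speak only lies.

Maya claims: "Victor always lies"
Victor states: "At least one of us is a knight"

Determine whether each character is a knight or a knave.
Maya is a knave.
Victor is a knight.

Verification:
- Maya (knave) says "Victor always lies" - this is FALSE (a lie) because Victor is a knight.
- Victor (knight) says "At least one of us is a knight" - this is TRUE because Victor is a knight.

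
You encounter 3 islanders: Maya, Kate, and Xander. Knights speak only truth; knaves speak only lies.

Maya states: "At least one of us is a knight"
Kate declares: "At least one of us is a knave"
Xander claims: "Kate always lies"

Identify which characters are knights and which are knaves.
Maya is a knight.
Kate is a knight.
Xander is a knave.

Verification:
- Maya (knight) says "At least one of us is a knight" - this is TRUE because Maya and Kate are knights.
- Kate (knight) says "At least one of us is a knave" - this is TRUE because Xander is a knave.
- Xander (knave) says "Kate always lies" - this is FALSE (a lie) because Kate is a knight.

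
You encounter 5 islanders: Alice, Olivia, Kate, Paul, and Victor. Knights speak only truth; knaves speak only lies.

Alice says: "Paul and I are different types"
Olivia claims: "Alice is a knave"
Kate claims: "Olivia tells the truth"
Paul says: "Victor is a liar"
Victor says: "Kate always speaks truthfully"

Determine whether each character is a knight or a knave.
Alice is a knave.
Olivia is a knight.
Kate is a knight.
Paul is a knave.
Victor is a knight.

Verification:
- Alice (knave) says "Paul and I are different types" - this is FALSE (a lie) because Alice is a knave and Paul is a knave.
- Olivia (knight) says "Alice is a knave" - this is TRUE because Alice is a knave.
- Kate (knight) says "Olivia tells the truth" - this is TRUE because Olivia is a knight.
- Paul (knave) says "Victor is a liar" - this is FALSE (a lie) because Victor is a knight.
- Victor (knight) says "Kate always speaks truthfully" - this is TRUE because Kate is a knight.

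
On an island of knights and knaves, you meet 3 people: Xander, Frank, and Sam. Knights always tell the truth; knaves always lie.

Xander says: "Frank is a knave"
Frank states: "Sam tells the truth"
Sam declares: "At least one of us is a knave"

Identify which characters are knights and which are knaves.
Xander is a knave.
Frank is a knight.
Sam is a knight.

Verification:
- Xander (knave) says "Frank is a knave" - this is FALSE (a lie) because Frank is a knight.
- Frank (knight) says "Sam tells the truth" - this is TRUE because Sam is a knight.
- Sam (knight) says "At least one of us is a knave" - this is TRUE because Xander is a knave.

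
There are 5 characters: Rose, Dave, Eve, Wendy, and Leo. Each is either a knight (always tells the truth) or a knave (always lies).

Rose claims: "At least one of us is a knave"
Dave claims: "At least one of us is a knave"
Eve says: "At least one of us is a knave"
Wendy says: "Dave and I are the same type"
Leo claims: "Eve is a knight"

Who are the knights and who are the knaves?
Rose is a knight.
Dave is a knight.
Eve is a knight.
Wendy is a knave.
Leo is a knight.

Verification:
- Rose (knight) says "At least one of us is a knave" - this is TRUE because Wendy is a knave.
- Dave (knight) says "At least one of us is a knave" - this is TRUE because Wendy is a knave.
- Eve (knight) says "At least one of us is a knave" - this is TRUE because Wendy is a knave.
- Wendy (knave) says "Dave and I are the same type" - this is FALSE (a lie) because Wendy is a knave and Dave is a knight.
- Leo (knight) says "Eve is a knight" - this is TRUE because Eve is a knight.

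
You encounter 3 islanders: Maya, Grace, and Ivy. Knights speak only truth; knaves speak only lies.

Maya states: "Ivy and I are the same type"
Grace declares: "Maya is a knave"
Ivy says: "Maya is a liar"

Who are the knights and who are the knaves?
Maya is a knave.
Grace is a knight.
Ivy is a knight.

Verification:
- Maya (knave) says "Ivy and I are the same type" - this is FALSE (a lie) because Maya is a knave and Ivy is a knight.
- Grace (knight) says "Maya is a knave" - this is TRUE because Maya is a knave.
- Ivy (knight) says "Maya is a liar" - this is TRUE because Maya is a knave.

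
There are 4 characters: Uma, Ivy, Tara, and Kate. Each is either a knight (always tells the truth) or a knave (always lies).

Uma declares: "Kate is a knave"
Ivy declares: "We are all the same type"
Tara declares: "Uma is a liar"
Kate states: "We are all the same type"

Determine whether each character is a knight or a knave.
Uma is a knight.
Ivy is a knave.
Tara is a knave.
Kate is a knave.

Verification:
- Uma (knight) says "Kate is a knave" - this is TRUE because Kate is a knave.
- Ivy (knave) says "We are all the same type" - this is FALSE (a lie) because Uma is a knight and Ivy, Tara, and Kate are knaves.
- Tara (knave) says "Uma is a liar" - this is FALSE (a lie) because Uma is a knight.
- Kate (knave) says "We are all the same type" - this is FALSE (a lie) because Uma is a knight and Ivy, Tara, and Kate are knaves.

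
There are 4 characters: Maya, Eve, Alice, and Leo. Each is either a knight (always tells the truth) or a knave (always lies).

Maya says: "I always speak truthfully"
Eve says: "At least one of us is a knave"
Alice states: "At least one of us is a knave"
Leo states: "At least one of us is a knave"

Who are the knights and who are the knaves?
Maya is a knave.
Eve is a knight.
Alice is a knight.
Leo is a knight.

Verification:
- Maya (knave) says "I always speak truthfully" - this is FALSE (a lie) because Maya is a knave.
- Eve (knight) says "At least one of us is a knave" - this is TRUE because Maya is a knave.
- Alice (knight) says "At least one of us is a knave" - this is TRUE because Maya is a knave.
- Leo (knight) says "At least one of us is a knave" - this is TRUE because Maya is a knave.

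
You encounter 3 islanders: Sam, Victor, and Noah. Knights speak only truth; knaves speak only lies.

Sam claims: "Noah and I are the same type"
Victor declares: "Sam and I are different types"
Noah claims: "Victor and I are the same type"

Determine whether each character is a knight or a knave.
Sam is a knave.
Victor is a knight.
Noah is a knight.

Verification:
- Sam (knave) says "Noah and I are the same type" - this is FALSE (a lie) because Sam is a knave and Noah is a knight.
- Victor (knight) says "Sam and I are different types" - this is TRUE because Victor is a knight and Sam is a knave.
- Noah (knight) says "Victor and I are the same type" - this is TRUE because Noah is a knight and Victor is a knight.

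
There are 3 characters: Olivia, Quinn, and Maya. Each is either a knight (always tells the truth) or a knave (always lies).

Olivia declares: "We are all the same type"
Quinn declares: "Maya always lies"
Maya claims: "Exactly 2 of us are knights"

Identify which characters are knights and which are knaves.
Olivia is a knave.
Quinn is a knight.
Maya is a knave.

Verification:
- Olivia (knave) says "We are all the same type" - this is FALSE (a lie) because Quinn is a knight and Olivia and Maya are knaves.
- Quinn (knight) says "Maya always lies" - this is TRUE because Maya is a knave.
- Maya (knave) says "Exactly 2 of us are knights" - this is FALSE (a lie) because there are 1 knights.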